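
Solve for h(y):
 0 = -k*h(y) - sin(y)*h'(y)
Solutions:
 h(y) = C1*exp(k*(-log(cos(y) - 1) + log(cos(y) + 1))/2)


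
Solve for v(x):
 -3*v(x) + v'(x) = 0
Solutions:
 v(x) = C1*exp(3*x)


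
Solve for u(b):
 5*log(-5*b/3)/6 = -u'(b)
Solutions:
 u(b) = C1 - 5*b*log(-b)/6 + 5*b*(-log(5) + 1 + log(3))/6


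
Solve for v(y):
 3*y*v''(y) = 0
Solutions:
 v(y) = C1 + C2*y


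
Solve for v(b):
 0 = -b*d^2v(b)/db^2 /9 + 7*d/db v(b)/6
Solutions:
 v(b) = C1 + C2*b^(23/2)


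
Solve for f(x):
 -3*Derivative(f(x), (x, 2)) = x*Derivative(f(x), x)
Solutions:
 f(x) = C1 + C2*erf(sqrt(6)*x/6)


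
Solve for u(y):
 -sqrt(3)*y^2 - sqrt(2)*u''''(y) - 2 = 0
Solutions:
 u(y) = C1 + C2*y + C3*y^2 + C4*y^3 - sqrt(6)*y^6/720 - sqrt(2)*y^4/24


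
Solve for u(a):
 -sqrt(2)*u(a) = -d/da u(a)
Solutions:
 u(a) = C1*exp(sqrt(2)*a)


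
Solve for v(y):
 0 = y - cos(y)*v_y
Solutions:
 v(y) = C1 + Integral(y/cos(y), y)


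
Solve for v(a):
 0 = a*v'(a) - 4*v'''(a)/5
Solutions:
 v(a) = C1 + Integral(C2*airyai(10^(1/3)*a/2) + C3*airybi(10^(1/3)*a/2), a)


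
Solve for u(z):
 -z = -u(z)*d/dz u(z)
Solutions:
 u(z) = -sqrt(C1 + z^2)
 u(z) = sqrt(C1 + z^2)


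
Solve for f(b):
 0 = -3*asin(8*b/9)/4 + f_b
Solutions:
 f(b) = C1 + 3*b*asin(8*b/9)/4 + 3*sqrt(81 - 64*b^2)/32


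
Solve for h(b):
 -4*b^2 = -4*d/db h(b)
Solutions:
 h(b) = C1 + b^3/3


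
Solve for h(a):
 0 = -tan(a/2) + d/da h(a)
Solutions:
 h(a) = C1 - 2*log(cos(a/2))


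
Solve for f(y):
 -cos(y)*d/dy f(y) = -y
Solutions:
 f(y) = C1 + Integral(y/cos(y), y)


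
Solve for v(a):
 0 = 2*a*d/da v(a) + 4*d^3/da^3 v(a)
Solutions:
 v(a) = C1 + Integral(C2*airyai(-2^(2/3)*a/2) + C3*airybi(-2^(2/3)*a/2), a)


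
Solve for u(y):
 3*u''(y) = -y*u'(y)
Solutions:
 u(y) = C1 + C2*erf(sqrt(6)*y/6)


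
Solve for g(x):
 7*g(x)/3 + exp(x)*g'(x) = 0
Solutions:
 g(x) = C1*exp(7*exp(-x)/3)


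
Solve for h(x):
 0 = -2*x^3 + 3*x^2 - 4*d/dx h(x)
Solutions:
 h(x) = C1 - x^4/8 + x^3/4


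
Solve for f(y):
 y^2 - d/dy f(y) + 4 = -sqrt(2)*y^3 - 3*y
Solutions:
 f(y) = C1 + sqrt(2)*y^4/4 + y^3/3 + 3*y^2/2 + 4*y


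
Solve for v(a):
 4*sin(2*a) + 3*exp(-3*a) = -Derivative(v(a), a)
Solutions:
 v(a) = C1 + 2*cos(2*a) + exp(-3*a)


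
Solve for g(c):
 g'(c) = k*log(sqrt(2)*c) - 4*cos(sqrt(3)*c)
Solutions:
 g(c) = C1 + c*k*(log(c) - 1) + c*k*log(2)/2 - 4*sqrt(3)*sin(sqrt(3)*c)/3


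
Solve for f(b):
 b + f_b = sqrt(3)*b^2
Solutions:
 f(b) = C1 + sqrt(3)*b^3/3 - b^2/2


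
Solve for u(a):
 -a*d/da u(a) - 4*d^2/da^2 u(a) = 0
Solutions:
 u(a) = C1 + C2*erf(sqrt(2)*a/4)


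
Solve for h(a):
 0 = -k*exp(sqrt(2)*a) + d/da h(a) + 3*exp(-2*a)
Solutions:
 h(a) = C1 + sqrt(2)*k*exp(sqrt(2)*a)/2 + 3*exp(-2*a)/2


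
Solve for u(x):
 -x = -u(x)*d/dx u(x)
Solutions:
 u(x) = -sqrt(C1 + x^2)
 u(x) = sqrt(C1 + x^2)


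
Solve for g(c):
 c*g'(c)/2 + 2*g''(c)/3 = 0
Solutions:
 g(c) = C1 + C2*erf(sqrt(6)*c/4)


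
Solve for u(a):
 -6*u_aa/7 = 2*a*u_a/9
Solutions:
 u(a) = C1 + C2*erf(sqrt(42)*a/18)


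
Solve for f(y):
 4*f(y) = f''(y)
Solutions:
 f(y) = C1*exp(-2*y) + C2*exp(2*y)


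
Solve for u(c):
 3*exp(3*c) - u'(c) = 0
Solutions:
 u(c) = C1 + exp(3*c)


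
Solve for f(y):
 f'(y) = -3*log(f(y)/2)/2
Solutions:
 -2*Integral(1/(-log(_y) + log(2)), (_y, f(y)))/3 = C1 - y


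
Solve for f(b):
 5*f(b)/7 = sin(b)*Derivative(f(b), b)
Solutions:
 f(b) = C1*(cos(b) - 1)^(5/14)/(cos(b) + 1)^(5/14)


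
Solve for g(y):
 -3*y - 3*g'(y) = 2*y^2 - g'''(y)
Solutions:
 g(y) = C1 + C2*exp(-sqrt(3)*y) + C3*exp(sqrt(3)*y) - 2*y^3/9 - y^2/2 - 4*y/9


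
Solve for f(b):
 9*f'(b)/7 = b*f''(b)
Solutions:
 f(b) = C1 + C2*b^(16/7)


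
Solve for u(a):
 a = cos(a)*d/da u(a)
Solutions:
 u(a) = C1 + Integral(a/cos(a), a)


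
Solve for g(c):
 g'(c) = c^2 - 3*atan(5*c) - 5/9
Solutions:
 g(c) = C1 + c^3/3 - 3*c*atan(5*c) - 5*c/9 + 3*log(25*c^2 + 1)/10


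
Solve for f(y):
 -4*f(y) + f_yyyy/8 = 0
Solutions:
 f(y) = C1*exp(-2*2^(1/4)*y) + C2*exp(2*2^(1/4)*y) + C3*sin(2*2^(1/4)*y) + C4*cos(2*2^(1/4)*y)


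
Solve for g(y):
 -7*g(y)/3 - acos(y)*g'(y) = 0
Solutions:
 g(y) = C1*exp(-7*Integral(1/acos(y), y)/3)


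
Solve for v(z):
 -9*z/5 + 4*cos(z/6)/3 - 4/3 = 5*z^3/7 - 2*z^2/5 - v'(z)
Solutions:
 v(z) = C1 + 5*z^4/28 - 2*z^3/15 + 9*z^2/10 + 4*z/3 - 8*sin(z/6)


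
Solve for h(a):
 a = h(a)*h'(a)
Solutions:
 h(a) = -sqrt(C1 + a^2)
 h(a) = sqrt(C1 + a^2)


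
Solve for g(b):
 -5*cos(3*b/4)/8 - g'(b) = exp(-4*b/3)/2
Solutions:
 g(b) = C1 - 5*sin(3*b/4)/6 + 3*exp(-4*b/3)/8


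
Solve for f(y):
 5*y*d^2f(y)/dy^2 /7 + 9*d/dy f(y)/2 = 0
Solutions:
 f(y) = C1 + C2/y^(53/10)


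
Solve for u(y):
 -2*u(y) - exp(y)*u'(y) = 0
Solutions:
 u(y) = C1*exp(2*exp(-y))


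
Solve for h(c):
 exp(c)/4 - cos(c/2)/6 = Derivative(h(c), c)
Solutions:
 h(c) = C1 + exp(c)/4 - sin(c/2)/3


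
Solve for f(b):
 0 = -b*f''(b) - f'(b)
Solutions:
 f(b) = C1 + C2*log(b)


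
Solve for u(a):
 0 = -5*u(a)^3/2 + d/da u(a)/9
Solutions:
 u(a) = -sqrt(-1/(C1 + 45*a))
 u(a) = sqrt(-1/(C1 + 45*a))


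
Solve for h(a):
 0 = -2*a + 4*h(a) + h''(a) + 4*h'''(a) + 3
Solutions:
 h(a) = C1*exp(a*(-2 + (24*sqrt(1299) + 865)^(-1/3) + (24*sqrt(1299) + 865)^(1/3))/24)*sin(sqrt(3)*a*(-(24*sqrt(1299) + 865)^(1/3) + (24*sqrt(1299) + 865)^(-1/3))/24) + C2*exp(a*(-2 + (24*sqrt(1299) + 865)^(-1/3) + (24*sqrt(1299) + 865)^(1/3))/24)*cos(sqrt(3)*a*(-(24*sqrt(1299) + 865)^(1/3) + (24*sqrt(1299) + 865)^(-1/3))/24) + C3*exp(-a*((24*sqrt(1299) + 865)^(-1/3) + 1 + (24*sqrt(1299) + 865)^(1/3))/12) + a/2 - 3/4


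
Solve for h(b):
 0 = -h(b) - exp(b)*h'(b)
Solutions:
 h(b) = C1*exp(exp(-b))


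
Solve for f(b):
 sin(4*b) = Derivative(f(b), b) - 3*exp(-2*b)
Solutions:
 f(b) = C1 - cos(4*b)/4 - 3*exp(-2*b)/2


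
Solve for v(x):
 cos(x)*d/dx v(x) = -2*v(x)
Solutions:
 v(x) = C1*(sin(x) - 1)/(sin(x) + 1)


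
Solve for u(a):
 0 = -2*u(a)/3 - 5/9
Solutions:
 u(a) = -5/6


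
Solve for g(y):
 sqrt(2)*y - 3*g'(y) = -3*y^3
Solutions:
 g(y) = C1 + y^4/4 + sqrt(2)*y^2/6


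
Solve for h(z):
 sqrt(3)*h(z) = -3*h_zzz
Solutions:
 h(z) = C3*exp(-3^(5/6)*z/3) + (C1*sin(3^(1/3)*z/2) + C2*cos(3^(1/3)*z/2))*exp(3^(5/6)*z/6)


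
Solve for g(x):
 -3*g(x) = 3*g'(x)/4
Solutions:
 g(x) = C1*exp(-4*x)


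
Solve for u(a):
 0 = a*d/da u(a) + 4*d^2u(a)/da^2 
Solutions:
 u(a) = C1 + C2*erf(sqrt(2)*a/4)


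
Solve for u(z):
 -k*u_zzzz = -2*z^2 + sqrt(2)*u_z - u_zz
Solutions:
 u(z) = C1 + C2*exp(2^(1/3)*z*(6^(1/3)*(sqrt(6)*sqrt((27 - 2/k)/k^2) + 9*sqrt(2)/k)^(1/3)/12 - 2^(1/3)*3^(5/6)*I*(sqrt(6)*sqrt((27 - 2/k)/k^2) + 9*sqrt(2)/k)^(1/3)/12 - 2/(k*(-3^(1/3) + 3^(5/6)*I)*(sqrt(6)*sqrt((27 - 2/k)/k^2) + 9*sqrt(2)/k)^(1/3)))) + C3*exp(2^(1/3)*z*(6^(1/3)*(sqrt(6)*sqrt((27 - 2/k)/k^2) + 9*sqrt(2)/k)^(1/3)/12 + 2^(1/3)*3^(5/6)*I*(sqrt(6)*sqrt((27 - 2/k)/k^2) + 9*sqrt(2)/k)^(1/3)/12 + 2/(k*(3^(1/3) + 3^(5/6)*I)*(sqrt(6)*sqrt((27 - 2/k)/k^2) + 9*sqrt(2)/k)^(1/3)))) + C4*exp(-6^(1/3)*z*(2^(1/3)*(sqrt(6)*sqrt((27 - 2/k)/k^2) + 9*sqrt(2)/k)^(1/3) + 2*3^(1/3)/(k*(sqrt(6)*sqrt((27 - 2/k)/k^2) + 9*sqrt(2)/k)^(1/3)))/6) + sqrt(2)*z^3/3 + z^2 + sqrt(2)*z


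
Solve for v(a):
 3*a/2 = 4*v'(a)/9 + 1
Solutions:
 v(a) = C1 + 27*a^2/16 - 9*a/4


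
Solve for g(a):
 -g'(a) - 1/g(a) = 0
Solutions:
 g(a) = -sqrt(C1 - 2*a)
 g(a) = sqrt(C1 - 2*a)


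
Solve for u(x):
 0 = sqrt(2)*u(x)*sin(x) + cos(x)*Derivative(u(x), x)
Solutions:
 u(x) = C1*cos(x)^(sqrt(2))


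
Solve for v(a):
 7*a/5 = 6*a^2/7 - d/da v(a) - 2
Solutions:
 v(a) = C1 + 2*a^3/7 - 7*a^2/10 - 2*a


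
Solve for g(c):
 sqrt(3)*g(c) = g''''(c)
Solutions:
 g(c) = C1*exp(-3^(1/8)*c) + C2*exp(3^(1/8)*c) + C3*sin(3^(1/8)*c) + C4*cos(3^(1/8)*c)


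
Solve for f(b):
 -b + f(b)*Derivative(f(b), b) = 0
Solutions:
 f(b) = -sqrt(C1 + b^2)
 f(b) = sqrt(C1 + b^2)


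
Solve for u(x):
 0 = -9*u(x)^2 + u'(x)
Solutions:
 u(x) = -1/(C1 + 9*x)


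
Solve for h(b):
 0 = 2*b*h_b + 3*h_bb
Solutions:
 h(b) = C1 + C2*erf(sqrt(3)*b/3)


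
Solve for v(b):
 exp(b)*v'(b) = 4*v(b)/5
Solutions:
 v(b) = C1*exp(-4*exp(-b)/5)


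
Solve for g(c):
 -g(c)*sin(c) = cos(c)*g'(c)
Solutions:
 g(c) = C1*cos(c)


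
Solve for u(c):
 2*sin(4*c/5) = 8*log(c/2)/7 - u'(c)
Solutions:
 u(c) = C1 + 8*c*log(c)/7 - 8*c/7 - 8*c*log(2)/7 + 5*cos(4*c/5)/2


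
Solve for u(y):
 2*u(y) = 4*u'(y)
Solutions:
 u(y) = C1*exp(y/2)


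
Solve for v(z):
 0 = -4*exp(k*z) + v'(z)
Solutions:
 v(z) = C1 + 4*exp(k*z)/k


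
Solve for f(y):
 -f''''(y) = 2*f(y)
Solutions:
 f(y) = (C1*sin(2^(3/4)*y/2) + C2*cos(2^(3/4)*y/2))*exp(-2^(3/4)*y/2) + (C3*sin(2^(3/4)*y/2) + C4*cos(2^(3/4)*y/2))*exp(2^(3/4)*y/2)


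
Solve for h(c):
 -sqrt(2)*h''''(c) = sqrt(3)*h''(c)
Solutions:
 h(c) = C1 + C2*c + C3*sin(2^(3/4)*3^(1/4)*c/2) + C4*cos(2^(3/4)*3^(1/4)*c/2)


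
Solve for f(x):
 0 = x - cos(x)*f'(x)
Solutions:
 f(x) = C1 + Integral(x/cos(x), x)


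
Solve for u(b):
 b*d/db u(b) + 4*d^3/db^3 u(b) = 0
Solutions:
 u(b) = C1 + Integral(C2*airyai(-2^(1/3)*b/2) + C3*airybi(-2^(1/3)*b/2), b)


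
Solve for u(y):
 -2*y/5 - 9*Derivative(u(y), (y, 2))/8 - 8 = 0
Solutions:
 u(y) = C1 + C2*y - 8*y^3/135 - 32*y^2/9


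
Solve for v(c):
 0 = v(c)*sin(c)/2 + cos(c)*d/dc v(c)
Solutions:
 v(c) = C1*sqrt(cos(c))


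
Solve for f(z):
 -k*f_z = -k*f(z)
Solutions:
 f(z) = C1*exp(z)


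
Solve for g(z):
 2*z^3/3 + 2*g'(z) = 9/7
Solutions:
 g(z) = C1 - z^4/12 + 9*z/14


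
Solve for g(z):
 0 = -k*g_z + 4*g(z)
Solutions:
 g(z) = C1*exp(4*z/k)


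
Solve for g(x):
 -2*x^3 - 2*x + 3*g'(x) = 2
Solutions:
 g(x) = C1 + x^4/6 + x^2/3 + 2*x/3


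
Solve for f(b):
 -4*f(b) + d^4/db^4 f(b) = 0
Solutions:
 f(b) = C1*exp(-sqrt(2)*b) + C2*exp(sqrt(2)*b) + C3*sin(sqrt(2)*b) + C4*cos(sqrt(2)*b)


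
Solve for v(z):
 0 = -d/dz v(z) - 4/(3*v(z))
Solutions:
 v(z) = -sqrt(C1 - 24*z)/3
 v(z) = sqrt(C1 - 24*z)/3


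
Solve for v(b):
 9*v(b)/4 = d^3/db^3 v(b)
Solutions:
 v(b) = C3*exp(2^(1/3)*3^(2/3)*b/2) + (C1*sin(3*2^(1/3)*3^(1/6)*b/4) + C2*cos(3*2^(1/3)*3^(1/6)*b/4))*exp(-2^(1/3)*3^(2/3)*b/4)


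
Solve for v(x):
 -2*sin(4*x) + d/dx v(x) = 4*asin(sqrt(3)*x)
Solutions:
 v(x) = C1 + 4*x*asin(sqrt(3)*x) + 4*sqrt(3)*sqrt(1 - 3*x^2)/3 - cos(4*x)/2


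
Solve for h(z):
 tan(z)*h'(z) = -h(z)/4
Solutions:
 h(z) = C1/sin(z)^(1/4)


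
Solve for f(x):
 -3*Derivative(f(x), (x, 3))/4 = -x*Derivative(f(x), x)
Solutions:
 f(x) = C1 + Integral(C2*airyai(6^(2/3)*x/3) + C3*airybi(6^(2/3)*x/3), x)


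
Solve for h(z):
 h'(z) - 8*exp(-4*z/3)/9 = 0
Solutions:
 h(z) = C1 - 2*exp(-4*z/3)/3


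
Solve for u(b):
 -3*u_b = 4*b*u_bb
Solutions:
 u(b) = C1 + C2*b^(1/4)


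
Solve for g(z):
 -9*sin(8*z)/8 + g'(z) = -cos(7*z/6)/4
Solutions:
 g(z) = C1 - 3*sin(7*z/6)/14 - 9*cos(8*z)/64


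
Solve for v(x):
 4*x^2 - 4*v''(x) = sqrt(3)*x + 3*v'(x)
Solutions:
 v(x) = C1 + C2*exp(-3*x/4) + 4*x^3/9 - 16*x^2/9 - sqrt(3)*x^2/6 + 4*sqrt(3)*x/9 + 128*x/27


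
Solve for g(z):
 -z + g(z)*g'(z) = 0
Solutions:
 g(z) = -sqrt(C1 + z^2)
 g(z) = sqrt(C1 + z^2)


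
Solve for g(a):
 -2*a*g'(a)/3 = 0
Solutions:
 g(a) = C1


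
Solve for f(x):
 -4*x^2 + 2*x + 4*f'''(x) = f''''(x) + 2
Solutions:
 f(x) = C1 + C2*x + C3*x^2 + C4*exp(4*x) + x^5/60 + x^3/12


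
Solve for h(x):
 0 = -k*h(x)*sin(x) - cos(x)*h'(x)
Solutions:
 h(x) = C1*exp(k*log(cos(x)))


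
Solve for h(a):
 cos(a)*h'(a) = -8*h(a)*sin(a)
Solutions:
 h(a) = C1*cos(a)^8


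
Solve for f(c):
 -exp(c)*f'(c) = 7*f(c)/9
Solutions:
 f(c) = C1*exp(7*exp(-c)/9)


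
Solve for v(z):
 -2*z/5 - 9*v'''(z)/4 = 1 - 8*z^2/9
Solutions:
 v(z) = C1 + C2*z + C3*z^2 + 8*z^5/1215 - z^4/135 - 2*z^3/27


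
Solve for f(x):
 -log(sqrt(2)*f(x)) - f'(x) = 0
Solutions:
 2*Integral(1/(2*log(_y) + log(2)), (_y, f(x))) = C1 - x


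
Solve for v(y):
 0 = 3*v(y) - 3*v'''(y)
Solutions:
 v(y) = C3*exp(y) + (C1*sin(sqrt(3)*y/2) + C2*cos(sqrt(3)*y/2))*exp(-y/2)


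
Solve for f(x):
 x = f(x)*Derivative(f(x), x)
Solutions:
 f(x) = -sqrt(C1 + x^2)
 f(x) = sqrt(C1 + x^2)


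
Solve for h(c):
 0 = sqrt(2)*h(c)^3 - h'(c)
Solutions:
 h(c) = -sqrt(2)*sqrt(-1/(C1 + sqrt(2)*c))/2
 h(c) = sqrt(2)*sqrt(-1/(C1 + sqrt(2)*c))/2


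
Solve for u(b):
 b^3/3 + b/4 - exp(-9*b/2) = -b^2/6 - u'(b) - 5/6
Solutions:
 u(b) = C1 - b^4/12 - b^3/18 - b^2/8 - 5*b/6 - 2*exp(-9*b/2)/9


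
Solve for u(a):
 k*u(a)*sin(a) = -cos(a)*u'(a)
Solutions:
 u(a) = C1*exp(k*log(cos(a)))


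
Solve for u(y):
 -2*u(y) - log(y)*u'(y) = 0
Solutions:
 u(y) = C1*exp(-2*li(y))


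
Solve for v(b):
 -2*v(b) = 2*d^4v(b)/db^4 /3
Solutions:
 v(b) = (C1*sin(sqrt(2)*3^(1/4)*b/2) + C2*cos(sqrt(2)*3^(1/4)*b/2))*exp(-sqrt(2)*3^(1/4)*b/2) + (C3*sin(sqrt(2)*3^(1/4)*b/2) + C4*cos(sqrt(2)*3^(1/4)*b/2))*exp(sqrt(2)*3^(1/4)*b/2)


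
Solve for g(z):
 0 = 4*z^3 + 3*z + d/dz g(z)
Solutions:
 g(z) = C1 - z^4 - 3*z^2/2


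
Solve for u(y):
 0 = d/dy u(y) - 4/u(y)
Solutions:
 u(y) = -sqrt(C1 + 8*y)
 u(y) = sqrt(C1 + 8*y)


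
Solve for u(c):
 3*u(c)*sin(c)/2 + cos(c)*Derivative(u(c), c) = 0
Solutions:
 u(c) = C1*cos(c)^(3/2)


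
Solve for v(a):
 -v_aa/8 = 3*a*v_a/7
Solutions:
 v(a) = C1 + C2*erf(2*sqrt(21)*a/7)


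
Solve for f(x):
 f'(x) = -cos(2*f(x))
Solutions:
 f(x) = -asin((C1 + exp(4*x))/(C1 - exp(4*x)))/2 + pi/2
 f(x) = asin((C1 + exp(4*x))/(C1 - exp(4*x)))/2


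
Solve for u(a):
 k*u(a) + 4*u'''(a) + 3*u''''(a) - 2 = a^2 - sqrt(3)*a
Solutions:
 u(a) = C1*exp(a*Piecewise((-sqrt(-2*2^(1/3)*(-k)^(1/3)/3 + 4/9)/2 - sqrt(2*2^(1/3)*(-k)^(1/3)/3 + 8/9 + 16/(27*sqrt(-2*2^(1/3)*(-k)^(1/3)/3 + 4/9)))/2 - 1/3, Eq(k, 0)), (-sqrt(2*k/(9*(k/27 + sqrt(-k^3/729 + k^2/729))^(1/3)) + 2*(k/27 + sqrt(-k^3/729 + k^2/729))^(1/3) + 4/9)/2 - sqrt(-2*k/(9*(k/27 + sqrt(-k^3/729 + k^2/729))^(1/3)) - 2*(k/27 + sqrt(-k^3/729 + k^2/729))^(1/3) + 8/9 + 16/(27*sqrt(2*k/(9*(k/27 + sqrt(-k^3/729 + k^2/729))^(1/3)) + 2*(k/27 + sqrt(-k^3/729 + k^2/729))^(1/3) + 4/9)))/2 - 1/3, True))) + C2*exp(a*Piecewise((-sqrt(-2*2^(1/3)*(-k)^(1/3)/3 + 4/9)/2 + sqrt(2*2^(1/3)*(-k)^(1/3)/3 + 8/9 + 16/(27*sqrt(-2*2^(1/3)*(-k)^(1/3)/3 + 4/9)))/2 - 1/3, Eq(k, 0)), (-sqrt(2*k/(9*(k/27 + sqrt(-k^3/729 + k^2/729))^(1/3)) + 2*(k/27 + sqrt(-k^3/729 + k^2/729))^(1/3) + 4/9)/2 + sqrt(-2*k/(9*(k/27 + sqrt(-k^3/729 + k^2/729))^(1/3)) - 2*(k/27 + sqrt(-k^3/729 + k^2/729))^(1/3) + 8/9 + 16/(27*sqrt(2*k/(9*(k/27 + sqrt(-k^3/729 + k^2/729))^(1/3)) + 2*(k/27 + sqrt(-k^3/729 + k^2/729))^(1/3) + 4/9)))/2 - 1/3, True))) + C3*exp(a*Piecewise((sqrt(-2*2^(1/3)*(-k)^(1/3)/3 + 4/9)/2 - sqrt(2*2^(1/3)*(-k)^(1/3)/3 + 8/9 - 16/(27*sqrt(-2*2^(1/3)*(-k)^(1/3)/3 + 4/9)))/2 - 1/3, Eq(k, 0)), (sqrt(2*k/(9*(k/27 + sqrt(-k^3/729 + k^2/729))^(1/3)) + 2*(k/27 + sqrt(-k^3/729 + k^2/729))^(1/3) + 4/9)/2 - sqrt(-2*k/(9*(k/27 + sqrt(-k^3/729 + k^2/729))^(1/3)) - 2*(k/27 + sqrt(-k^3/729 + k^2/729))^(1/3) + 8/9 - 16/(27*sqrt(2*k/(9*(k/27 + sqrt(-k^3/729 + k^2/729))^(1/3)) + 2*(k/27 + sqrt(-k^3/729 + k^2/729))^(1/3) + 4/9)))/2 - 1/3, True))) + C4*exp(a*Piecewise((sqrt(-2*2^(1/3)*(-k)^(1/3)/3 + 4/9)/2 + sqrt(2*2^(1/3)*(-k)^(1/3)/3 + 8/9 - 16/(27*sqrt(-2*2^(1/3)*(-k)^(1/3)/3 + 4/9)))/2 - 1/3, Eq(k, 0)), (sqrt(2*k/(9*(k/27 + sqrt(-k^3/729 + k^2/729))^(1/3)) + 2*(k/27 + sqrt(-k^3/729 + k^2/729))^(1/3) + 4/9)/2 + sqrt(-2*k/(9*(k/27 + sqrt(-k^3/729 + k^2/729))^(1/3)) - 2*(k/27 + sqrt(-k^3/729 + k^2/729))^(1/3) + 8/9 - 16/(27*sqrt(2*k/(9*(k/27 + sqrt(-k^3/729 + k^2/729))^(1/3)) + 2*(k/27 + sqrt(-k^3/729 + k^2/729))^(1/3) + 4/9)))/2 - 1/3, True))) + a^2/k - sqrt(3)*a/k + 2/k


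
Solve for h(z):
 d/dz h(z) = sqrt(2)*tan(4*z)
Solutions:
 h(z) = C1 - sqrt(2)*log(cos(4*z))/4


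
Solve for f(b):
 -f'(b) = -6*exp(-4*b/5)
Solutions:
 f(b) = C1 - 15*exp(-4*b/5)/2


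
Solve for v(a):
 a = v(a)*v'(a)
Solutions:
 v(a) = -sqrt(C1 + a^2)
 v(a) = sqrt(C1 + a^2)


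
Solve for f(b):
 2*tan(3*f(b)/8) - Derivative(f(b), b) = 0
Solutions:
 f(b) = -8*asin(C1*exp(3*b/4))/3 + 8*pi/3
 f(b) = 8*asin(C1*exp(3*b/4))/3


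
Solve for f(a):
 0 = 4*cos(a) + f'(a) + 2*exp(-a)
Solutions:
 f(a) = C1 - 4*sin(a) + 2*exp(-a)


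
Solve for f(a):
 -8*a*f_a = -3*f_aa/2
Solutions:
 f(a) = C1 + C2*erfi(2*sqrt(6)*a/3)


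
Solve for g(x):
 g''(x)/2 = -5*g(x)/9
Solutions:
 g(x) = C1*sin(sqrt(10)*x/3) + C2*cos(sqrt(10)*x/3)


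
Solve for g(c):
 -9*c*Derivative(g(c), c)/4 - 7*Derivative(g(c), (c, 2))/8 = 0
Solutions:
 g(c) = C1 + C2*erf(3*sqrt(7)*c/7)


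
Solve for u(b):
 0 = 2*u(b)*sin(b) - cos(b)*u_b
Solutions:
 u(b) = C1/cos(b)^2


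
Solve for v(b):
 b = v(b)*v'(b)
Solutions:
 v(b) = -sqrt(C1 + b^2)
 v(b) = sqrt(C1 + b^2)


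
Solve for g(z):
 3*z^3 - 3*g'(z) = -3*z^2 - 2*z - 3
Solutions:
 g(z) = C1 + z^4/4 + z^3/3 + z^2/3 + z


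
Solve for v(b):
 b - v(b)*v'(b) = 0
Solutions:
 v(b) = -sqrt(C1 + b^2)
 v(b) = sqrt(C1 + b^2)


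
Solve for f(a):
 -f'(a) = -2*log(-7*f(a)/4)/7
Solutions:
 -7*Integral(1/(log(-_y) - 2*log(2) + log(7)), (_y, f(a)))/2 = C1 - a


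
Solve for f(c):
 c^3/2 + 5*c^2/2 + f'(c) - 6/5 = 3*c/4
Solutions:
 f(c) = C1 - c^4/8 - 5*c^3/6 + 3*c^2/8 + 6*c/5


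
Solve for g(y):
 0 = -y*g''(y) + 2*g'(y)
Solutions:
 g(y) = C1 + C2*y^3


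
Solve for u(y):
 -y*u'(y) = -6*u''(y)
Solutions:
 u(y) = C1 + C2*erfi(sqrt(3)*y/6)


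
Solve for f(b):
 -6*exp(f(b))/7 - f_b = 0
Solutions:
 f(b) = log(1/(C1 + 6*b)) + log(7)


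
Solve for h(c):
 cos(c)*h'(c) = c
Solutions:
 h(c) = C1 + Integral(c/cos(c), c)


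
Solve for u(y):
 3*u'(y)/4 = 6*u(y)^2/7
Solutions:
 u(y) = -7/(C1 + 8*y)


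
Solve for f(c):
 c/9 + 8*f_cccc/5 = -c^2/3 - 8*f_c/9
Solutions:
 f(c) = C1 + C4*exp(-15^(1/3)*c/3) - c^3/8 - c^2/16 + (C2*sin(3^(5/6)*5^(1/3)*c/6) + C3*cos(3^(5/6)*5^(1/3)*c/6))*exp(15^(1/3)*c/6)


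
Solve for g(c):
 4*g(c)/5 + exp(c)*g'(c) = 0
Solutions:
 g(c) = C1*exp(4*exp(-c)/5)


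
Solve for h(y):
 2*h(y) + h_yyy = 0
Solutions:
 h(y) = C3*exp(-2^(1/3)*y) + (C1*sin(2^(1/3)*sqrt(3)*y/2) + C2*cos(2^(1/3)*sqrt(3)*y/2))*exp(2^(1/3)*y/2)


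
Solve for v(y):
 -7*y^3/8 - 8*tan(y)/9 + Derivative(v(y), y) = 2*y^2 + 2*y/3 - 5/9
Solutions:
 v(y) = C1 + 7*y^4/32 + 2*y^3/3 + y^2/3 - 5*y/9 - 8*log(cos(y))/9


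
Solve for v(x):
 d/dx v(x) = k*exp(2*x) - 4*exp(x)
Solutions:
 v(x) = C1 + k*exp(2*x)/2 - 4*exp(x)


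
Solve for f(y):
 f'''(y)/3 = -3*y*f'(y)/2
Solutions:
 f(y) = C1 + Integral(C2*airyai(-6^(2/3)*y/2) + C3*airybi(-6^(2/3)*y/2), y)


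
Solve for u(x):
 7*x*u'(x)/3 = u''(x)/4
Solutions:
 u(x) = C1 + C2*erfi(sqrt(42)*x/3)


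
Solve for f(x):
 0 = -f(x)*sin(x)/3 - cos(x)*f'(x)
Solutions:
 f(x) = C1*cos(x)^(1/3)


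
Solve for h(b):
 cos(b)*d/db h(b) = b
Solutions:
 h(b) = C1 + Integral(b/cos(b), b)


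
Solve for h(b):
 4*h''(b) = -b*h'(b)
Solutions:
 h(b) = C1 + C2*erf(sqrt(2)*b/4)


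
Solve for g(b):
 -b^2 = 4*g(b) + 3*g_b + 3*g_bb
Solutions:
 g(b) = -b^2/4 + 3*b/8 + (C1*sin(sqrt(39)*b/6) + C2*cos(sqrt(39)*b/6))*exp(-b/2) + 3/32


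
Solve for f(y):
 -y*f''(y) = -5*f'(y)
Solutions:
 f(y) = C1 + C2*y^6


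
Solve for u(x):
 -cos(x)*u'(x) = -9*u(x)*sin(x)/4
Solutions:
 u(x) = C1/cos(x)^(9/4)


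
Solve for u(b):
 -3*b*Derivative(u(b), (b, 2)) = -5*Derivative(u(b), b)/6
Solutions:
 u(b) = C1 + C2*b^(23/18)


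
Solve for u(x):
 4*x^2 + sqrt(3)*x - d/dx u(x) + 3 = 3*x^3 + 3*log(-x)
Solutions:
 u(x) = C1 - 3*x^4/4 + 4*x^3/3 + sqrt(3)*x^2/2 - 3*x*log(-x) + 6*x


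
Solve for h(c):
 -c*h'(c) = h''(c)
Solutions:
 h(c) = C1 + C2*erf(sqrt(2)*c/2)


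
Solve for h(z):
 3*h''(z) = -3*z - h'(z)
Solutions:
 h(z) = C1 + C2*exp(-z/3) - 3*z^2/2 + 9*z


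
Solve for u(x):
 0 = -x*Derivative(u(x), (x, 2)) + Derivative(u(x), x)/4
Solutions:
 u(x) = C1 + C2*x^(5/4)


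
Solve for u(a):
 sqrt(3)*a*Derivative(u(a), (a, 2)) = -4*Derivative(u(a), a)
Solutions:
 u(a) = C1 + C2*a^(1 - 4*sqrt(3)/3)


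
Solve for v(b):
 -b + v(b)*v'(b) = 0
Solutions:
 v(b) = -sqrt(C1 + b^2)
 v(b) = sqrt(C1 + b^2)


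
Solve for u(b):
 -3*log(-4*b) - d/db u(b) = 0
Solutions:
 u(b) = C1 - 3*b*log(-b) + 3*b*(1 - 2*log(2))


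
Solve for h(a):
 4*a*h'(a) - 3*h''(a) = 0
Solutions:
 h(a) = C1 + C2*erfi(sqrt(6)*a/3)


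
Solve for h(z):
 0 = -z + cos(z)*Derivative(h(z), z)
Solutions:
 h(z) = C1 + Integral(z/cos(z), z)


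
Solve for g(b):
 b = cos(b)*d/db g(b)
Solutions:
 g(b) = C1 + Integral(b/cos(b), b)


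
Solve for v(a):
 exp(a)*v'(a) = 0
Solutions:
 v(a) = C1


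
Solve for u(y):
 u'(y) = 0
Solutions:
 u(y) = C1


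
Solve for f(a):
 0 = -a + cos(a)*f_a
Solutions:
 f(a) = C1 + Integral(a/cos(a), a)


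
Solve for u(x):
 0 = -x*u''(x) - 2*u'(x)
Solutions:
 u(x) = C1 + C2/x


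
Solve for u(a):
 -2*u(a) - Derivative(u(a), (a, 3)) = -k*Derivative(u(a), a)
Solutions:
 u(a) = C1*exp(a*(-2*k/((-3^(1/3) + 3^(5/6)*I)*(sqrt(3)*sqrt(27 - k^3) + 9)^(1/3)) + 3^(1/3)*(sqrt(3)*sqrt(27 - k^3) + 9)^(1/3)/6 - 3^(5/6)*I*(sqrt(3)*sqrt(27 - k^3) + 9)^(1/3)/6)) + C2*exp(a*(2*k/((3^(1/3) + 3^(5/6)*I)*(sqrt(3)*sqrt(27 - k^3) + 9)^(1/3)) + 3^(1/3)*(sqrt(3)*sqrt(27 - k^3) + 9)^(1/3)/6 + 3^(5/6)*I*(sqrt(3)*sqrt(27 - k^3) + 9)^(1/3)/6)) + C3*exp(-3^(1/3)*a*(3^(1/3)*k/(sqrt(3)*sqrt(27 - k^3) + 9)^(1/3) + (sqrt(3)*sqrt(27 - k^3) + 9)^(1/3))/3)


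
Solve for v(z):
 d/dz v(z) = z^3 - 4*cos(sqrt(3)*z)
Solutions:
 v(z) = C1 + z^4/4 - 4*sqrt(3)*sin(sqrt(3)*z)/3


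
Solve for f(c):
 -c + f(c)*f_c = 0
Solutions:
 f(c) = -sqrt(C1 + c^2)
 f(c) = sqrt(C1 + c^2)


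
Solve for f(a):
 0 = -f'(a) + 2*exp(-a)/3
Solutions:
 f(a) = C1 - 2*exp(-a)/3


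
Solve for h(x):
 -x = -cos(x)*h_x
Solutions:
 h(x) = C1 + Integral(x/cos(x), x)


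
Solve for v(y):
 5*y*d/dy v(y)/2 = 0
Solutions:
 v(y) = C1


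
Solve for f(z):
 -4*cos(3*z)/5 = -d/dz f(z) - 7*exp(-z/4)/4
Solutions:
 f(z) = C1 + 4*sin(3*z)/15 + 7*exp(-z/4)


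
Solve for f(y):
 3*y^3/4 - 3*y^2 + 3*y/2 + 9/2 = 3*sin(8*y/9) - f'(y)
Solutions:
 f(y) = C1 - 3*y^4/16 + y^3 - 3*y^2/4 - 9*y/2 - 27*cos(8*y/9)/8


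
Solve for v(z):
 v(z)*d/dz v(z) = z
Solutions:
 v(z) = -sqrt(C1 + z^2)
 v(z) = sqrt(C1 + z^2)


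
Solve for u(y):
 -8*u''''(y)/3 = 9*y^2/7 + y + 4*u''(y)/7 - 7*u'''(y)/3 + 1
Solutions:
 u(y) = C1 + C2*y - 3*y^4/16 - 161*y^3/48 - 6041*y^2/192 + (C3*sin(sqrt(287)*y/112) + C4*cos(sqrt(287)*y/112))*exp(7*y/16)


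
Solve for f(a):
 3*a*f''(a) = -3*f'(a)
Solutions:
 f(a) = C1 + C2*log(a)


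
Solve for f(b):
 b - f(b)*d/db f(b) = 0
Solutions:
 f(b) = -sqrt(C1 + b^2)
 f(b) = sqrt(C1 + b^2)


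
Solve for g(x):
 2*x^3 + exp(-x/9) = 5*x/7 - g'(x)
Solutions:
 g(x) = C1 - x^4/2 + 5*x^2/14 + 9*exp(-x/9)


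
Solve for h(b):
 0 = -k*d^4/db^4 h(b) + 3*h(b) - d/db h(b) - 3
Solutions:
 h(b) = C1*exp(b*Piecewise((-sqrt(-(-1/k^2)^(1/3))/2 - sqrt((-1/k^2)^(1/3) + 2/(k*sqrt(-(-1/k^2)^(1/3))))/2, Eq(1/k, 0)), (-sqrt(2*(sqrt(k^(-3) + 1/(256*k^4)) + 1/(16*k^2))^(1/3) - 2/(k*(sqrt(k^(-3) + 1/(256*k^4)) + 1/(16*k^2))^(1/3)))/2 - sqrt(-2*(sqrt(k^(-3) + 1/(256*k^4)) + 1/(16*k^2))^(1/3) + 2/(k*sqrt(2*(sqrt(k^(-3) + 1/(256*k^4)) + 1/(16*k^2))^(1/3) - 2/(k*(sqrt(k^(-3) + 1/(256*k^4)) + 1/(16*k^2))^(1/3)))) + 2/(k*(sqrt(k^(-3) + 1/(256*k^4)) + 1/(16*k^2))^(1/3)))/2, True))) + C2*exp(b*Piecewise((-sqrt(-(-1/k^2)^(1/3))/2 + sqrt((-1/k^2)^(1/3) + 2/(k*sqrt(-(-1/k^2)^(1/3))))/2, Eq(1/k, 0)), (-sqrt(2*(sqrt(k^(-3) + 1/(256*k^4)) + 1/(16*k^2))^(1/3) - 2/(k*(sqrt(k^(-3) + 1/(256*k^4)) + 1/(16*k^2))^(1/3)))/2 + sqrt(-2*(sqrt(k^(-3) + 1/(256*k^4)) + 1/(16*k^2))^(1/3) + 2/(k*sqrt(2*(sqrt(k^(-3) + 1/(256*k^4)) + 1/(16*k^2))^(1/3) - 2/(k*(sqrt(k^(-3) + 1/(256*k^4)) + 1/(16*k^2))^(1/3)))) + 2/(k*(sqrt(k^(-3) + 1/(256*k^4)) + 1/(16*k^2))^(1/3)))/2, True))) + C3*exp(b*Piecewise((sqrt(-(-1/k^2)^(1/3))/2 - sqrt((-1/k^2)^(1/3) - 2/(k*sqrt(-(-1/k^2)^(1/3))))/2, Eq(1/k, 0)), (sqrt(2*(sqrt(k^(-3) + 1/(256*k^4)) + 1/(16*k^2))^(1/3) - 2/(k*(sqrt(k^(-3) + 1/(256*k^4)) + 1/(16*k^2))^(1/3)))/2 - sqrt(-2*(sqrt(k^(-3) + 1/(256*k^4)) + 1/(16*k^2))^(1/3) - 2/(k*sqrt(2*(sqrt(k^(-3) + 1/(256*k^4)) + 1/(16*k^2))^(1/3) - 2/(k*(sqrt(k^(-3) + 1/(256*k^4)) + 1/(16*k^2))^(1/3)))) + 2/(k*(sqrt(k^(-3) + 1/(256*k^4)) + 1/(16*k^2))^(1/3)))/2, True))) + C4*exp(b*Piecewise((sqrt(-(-1/k^2)^(1/3))/2 + sqrt((-1/k^2)^(1/3) - 2/(k*sqrt(-(-1/k^2)^(1/3))))/2, Eq(1/k, 0)), (sqrt(2*(sqrt(k^(-3) + 1/(256*k^4)) + 1/(16*k^2))^(1/3) - 2/(k*(sqrt(k^(-3) + 1/(256*k^4)) + 1/(16*k^2))^(1/3)))/2 + sqrt(-2*(sqrt(k^(-3) + 1/(256*k^4)) + 1/(16*k^2))^(1/3) - 2/(k*sqrt(2*(sqrt(k^(-3) + 1/(256*k^4)) + 1/(16*k^2))^(1/3) - 2/(k*(sqrt(k^(-3) + 1/(256*k^4)) + 1/(16*k^2))^(1/3)))) + 2/(k*(sqrt(k^(-3) + 1/(256*k^4)) + 1/(16*k^2))^(1/3)))/2, True))) + 1


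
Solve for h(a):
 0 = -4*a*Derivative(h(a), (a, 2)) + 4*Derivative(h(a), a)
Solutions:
 h(a) = C1 + C2*a^2


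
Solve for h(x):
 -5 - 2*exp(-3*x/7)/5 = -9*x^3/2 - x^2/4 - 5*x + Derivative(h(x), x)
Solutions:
 h(x) = C1 + 9*x^4/8 + x^3/12 + 5*x^2/2 - 5*x + 14*exp(-3*x/7)/15


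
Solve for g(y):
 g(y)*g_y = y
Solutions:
 g(y) = -sqrt(C1 + y^2)
 g(y) = sqrt(C1 + y^2)


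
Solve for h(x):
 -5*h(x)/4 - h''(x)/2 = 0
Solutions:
 h(x) = C1*sin(sqrt(10)*x/2) + C2*cos(sqrt(10)*x/2)


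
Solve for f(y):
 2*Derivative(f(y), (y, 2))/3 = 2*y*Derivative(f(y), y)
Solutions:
 f(y) = C1 + C2*erfi(sqrt(6)*y/2)


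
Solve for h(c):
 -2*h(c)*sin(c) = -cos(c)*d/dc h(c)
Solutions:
 h(c) = C1/cos(c)^2


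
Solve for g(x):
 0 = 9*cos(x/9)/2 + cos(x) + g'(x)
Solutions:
 g(x) = C1 - 81*sin(x/9)/2 - sin(x)


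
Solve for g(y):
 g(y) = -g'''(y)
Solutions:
 g(y) = C3*exp(-y) + (C1*sin(sqrt(3)*y/2) + C2*cos(sqrt(3)*y/2))*exp(y/2)


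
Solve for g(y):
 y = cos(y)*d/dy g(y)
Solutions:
 g(y) = C1 + Integral(y/cos(y), y)


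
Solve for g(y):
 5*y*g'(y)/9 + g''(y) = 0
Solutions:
 g(y) = C1 + C2*erf(sqrt(10)*y/6)


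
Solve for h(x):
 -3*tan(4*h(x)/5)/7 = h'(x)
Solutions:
 h(x) = -5*asin(C1*exp(-12*x/35))/4 + 5*pi/4
 h(x) = 5*asin(C1*exp(-12*x/35))/4


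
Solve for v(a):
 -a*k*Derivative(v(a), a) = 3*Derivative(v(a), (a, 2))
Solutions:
 v(a) = Piecewise((-sqrt(6)*sqrt(pi)*C1*erf(sqrt(6)*a*sqrt(k)/6)/(2*sqrt(k)) - C2, (k > 0) | (k < 0)), (-C1*a - C2, True))


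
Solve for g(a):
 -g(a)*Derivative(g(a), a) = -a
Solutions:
 g(a) = -sqrt(C1 + a^2)
 g(a) = sqrt(C1 + a^2)


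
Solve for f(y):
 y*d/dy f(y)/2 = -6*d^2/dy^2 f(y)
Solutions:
 f(y) = C1 + C2*erf(sqrt(6)*y/12)


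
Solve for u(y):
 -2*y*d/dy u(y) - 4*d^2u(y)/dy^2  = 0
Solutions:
 u(y) = C1 + C2*erf(y/2)


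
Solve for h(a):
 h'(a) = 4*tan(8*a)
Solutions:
 h(a) = C1 - log(cos(8*a))/2


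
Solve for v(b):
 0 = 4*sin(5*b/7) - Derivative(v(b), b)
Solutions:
 v(b) = C1 - 28*cos(5*b/7)/5


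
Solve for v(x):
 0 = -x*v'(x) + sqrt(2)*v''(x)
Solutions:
 v(x) = C1 + C2*erfi(2^(1/4)*x/2)


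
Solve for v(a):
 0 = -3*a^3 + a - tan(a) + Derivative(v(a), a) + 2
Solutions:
 v(a) = C1 + 3*a^4/4 - a^2/2 - 2*a - log(cos(a))


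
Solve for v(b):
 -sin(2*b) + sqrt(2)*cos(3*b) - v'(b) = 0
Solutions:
 v(b) = C1 + sqrt(2)*sin(3*b)/3 + cos(2*b)/2


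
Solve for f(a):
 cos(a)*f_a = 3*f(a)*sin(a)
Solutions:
 f(a) = C1/cos(a)^3


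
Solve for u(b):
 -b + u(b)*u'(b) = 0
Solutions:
 u(b) = -sqrt(C1 + b^2)
 u(b) = sqrt(C1 + b^2)


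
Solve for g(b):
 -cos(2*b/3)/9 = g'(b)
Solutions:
 g(b) = C1 - sin(2*b/3)/6


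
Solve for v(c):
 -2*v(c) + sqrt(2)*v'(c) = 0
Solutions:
 v(c) = C1*exp(sqrt(2)*c)


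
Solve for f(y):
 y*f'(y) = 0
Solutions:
 f(y) = C1


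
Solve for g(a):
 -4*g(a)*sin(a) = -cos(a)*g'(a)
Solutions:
 g(a) = C1/cos(a)^4


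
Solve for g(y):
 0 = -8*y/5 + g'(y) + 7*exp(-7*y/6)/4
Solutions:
 g(y) = C1 + 4*y^2/5 + 3*exp(-7*y/6)/2


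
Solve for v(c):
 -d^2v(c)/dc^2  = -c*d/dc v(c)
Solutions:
 v(c) = C1 + C2*erfi(sqrt(2)*c/2)


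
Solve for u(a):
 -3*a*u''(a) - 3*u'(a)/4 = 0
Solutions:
 u(a) = C1 + C2*a^(3/4)


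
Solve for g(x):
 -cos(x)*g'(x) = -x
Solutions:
 g(x) = C1 + Integral(x/cos(x), x)


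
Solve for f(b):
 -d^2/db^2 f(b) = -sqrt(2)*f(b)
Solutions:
 f(b) = C1*exp(-2^(1/4)*b) + C2*exp(2^(1/4)*b)


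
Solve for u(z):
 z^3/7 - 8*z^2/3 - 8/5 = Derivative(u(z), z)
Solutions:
 u(z) = C1 + z^4/28 - 8*z^3/9 - 8*z/5


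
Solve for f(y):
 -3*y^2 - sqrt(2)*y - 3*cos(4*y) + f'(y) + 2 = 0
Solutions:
 f(y) = C1 + y^3 + sqrt(2)*y^2/2 - 2*y + 3*sin(4*y)/4


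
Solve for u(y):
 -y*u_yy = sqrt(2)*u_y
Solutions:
 u(y) = C1 + C2*y^(1 - sqrt(2))


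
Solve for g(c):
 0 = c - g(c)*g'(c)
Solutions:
 g(c) = -sqrt(C1 + c^2)
 g(c) = sqrt(C1 + c^2)


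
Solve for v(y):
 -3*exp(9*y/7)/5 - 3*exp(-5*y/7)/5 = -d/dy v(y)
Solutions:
 v(y) = C1 + 7*exp(9*y/7)/15 - 21*exp(-5*y/7)/25


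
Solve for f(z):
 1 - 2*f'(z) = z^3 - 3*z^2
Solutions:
 f(z) = C1 - z^4/8 + z^3/2 + z/2


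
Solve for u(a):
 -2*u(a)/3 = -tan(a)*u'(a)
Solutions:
 u(a) = C1*sin(a)^(2/3)


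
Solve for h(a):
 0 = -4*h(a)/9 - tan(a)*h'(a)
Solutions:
 h(a) = C1/sin(a)^(4/9)


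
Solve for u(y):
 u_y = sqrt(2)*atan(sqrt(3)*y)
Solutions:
 u(y) = C1 + sqrt(2)*(y*atan(sqrt(3)*y) - sqrt(3)*log(3*y^2 + 1)/6)


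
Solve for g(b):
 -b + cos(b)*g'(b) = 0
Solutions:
 g(b) = C1 + Integral(b/cos(b), b)


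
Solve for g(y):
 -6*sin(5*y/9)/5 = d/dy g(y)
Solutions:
 g(y) = C1 + 54*cos(5*y/9)/25


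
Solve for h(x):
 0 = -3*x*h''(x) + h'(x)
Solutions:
 h(x) = C1 + C2*x^(4/3)


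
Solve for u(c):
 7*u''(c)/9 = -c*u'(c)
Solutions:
 u(c) = C1 + C2*erf(3*sqrt(14)*c/14)


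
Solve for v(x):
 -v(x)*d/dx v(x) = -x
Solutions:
 v(x) = -sqrt(C1 + x^2)
 v(x) = sqrt(C1 + x^2)


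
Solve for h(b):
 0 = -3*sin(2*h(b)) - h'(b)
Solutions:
 h(b) = pi - acos((-C1 - exp(12*b))/(C1 - exp(12*b)))/2
 h(b) = acos((-C1 - exp(12*b))/(C1 - exp(12*b)))/2


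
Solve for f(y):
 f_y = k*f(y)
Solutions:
 f(y) = C1*exp(k*y)


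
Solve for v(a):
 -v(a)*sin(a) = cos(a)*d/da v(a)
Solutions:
 v(a) = C1*cos(a)


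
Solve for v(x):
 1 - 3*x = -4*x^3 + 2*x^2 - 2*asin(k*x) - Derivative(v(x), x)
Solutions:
 v(x) = C1 - x^4 + 2*x^3/3 + 3*x^2/2 - x - 2*Piecewise((x*asin(k*x) + sqrt(-k^2*x^2 + 1)/k, Ne(k, 0)), (0, True))


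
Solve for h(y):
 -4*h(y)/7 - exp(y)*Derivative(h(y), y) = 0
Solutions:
 h(y) = C1*exp(4*exp(-y)/7)


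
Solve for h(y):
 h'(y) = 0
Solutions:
 h(y) = C1


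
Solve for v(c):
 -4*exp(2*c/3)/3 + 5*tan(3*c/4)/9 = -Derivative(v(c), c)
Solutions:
 v(c) = C1 + 2*exp(2*c/3) + 20*log(cos(3*c/4))/27


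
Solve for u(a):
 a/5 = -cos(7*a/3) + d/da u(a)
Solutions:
 u(a) = C1 + a^2/10 + 3*sin(7*a/3)/7


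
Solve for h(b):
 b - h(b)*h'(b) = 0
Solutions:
 h(b) = -sqrt(C1 + b^2)
 h(b) = sqrt(C1 + b^2)


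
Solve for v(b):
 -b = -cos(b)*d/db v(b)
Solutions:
 v(b) = C1 + Integral(b/cos(b), b)


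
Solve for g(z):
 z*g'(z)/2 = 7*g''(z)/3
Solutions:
 g(z) = C1 + C2*erfi(sqrt(21)*z/14)


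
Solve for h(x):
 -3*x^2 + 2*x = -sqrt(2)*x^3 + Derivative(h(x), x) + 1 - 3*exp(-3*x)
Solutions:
 h(x) = C1 + sqrt(2)*x^4/4 - x^3 + x^2 - x - exp(-3*x)


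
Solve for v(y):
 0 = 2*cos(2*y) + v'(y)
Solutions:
 v(y) = C1 - sin(2*y)


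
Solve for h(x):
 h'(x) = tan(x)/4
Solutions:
 h(x) = C1 - log(cos(x))/4


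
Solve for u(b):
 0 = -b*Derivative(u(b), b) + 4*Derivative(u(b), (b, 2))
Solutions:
 u(b) = C1 + C2*erfi(sqrt(2)*b/4)


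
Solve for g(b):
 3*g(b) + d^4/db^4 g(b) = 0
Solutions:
 g(b) = (C1*sin(sqrt(2)*3^(1/4)*b/2) + C2*cos(sqrt(2)*3^(1/4)*b/2))*exp(-sqrt(2)*3^(1/4)*b/2) + (C3*sin(sqrt(2)*3^(1/4)*b/2) + C4*cos(sqrt(2)*3^(1/4)*b/2))*exp(sqrt(2)*3^(1/4)*b/2)


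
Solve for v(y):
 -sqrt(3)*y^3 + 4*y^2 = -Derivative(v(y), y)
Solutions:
 v(y) = C1 + sqrt(3)*y^4/4 - 4*y^3/3


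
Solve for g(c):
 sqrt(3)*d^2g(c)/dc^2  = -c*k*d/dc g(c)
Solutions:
 g(c) = Piecewise((-sqrt(2)*3^(1/4)*sqrt(pi)*C1*erf(sqrt(2)*3^(3/4)*c*sqrt(k)/6)/(2*sqrt(k)) - C2, (k > 0) | (k < 0)), (-C1*c - C2, True))


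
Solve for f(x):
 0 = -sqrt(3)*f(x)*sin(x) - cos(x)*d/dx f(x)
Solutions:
 f(x) = C1*cos(x)^(sqrt(3))


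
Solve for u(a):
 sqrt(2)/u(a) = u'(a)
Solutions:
 u(a) = -sqrt(C1 + 2*sqrt(2)*a)
 u(a) = sqrt(C1 + 2*sqrt(2)*a)


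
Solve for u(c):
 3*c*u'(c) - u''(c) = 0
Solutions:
 u(c) = C1 + C2*erfi(sqrt(6)*c/2)


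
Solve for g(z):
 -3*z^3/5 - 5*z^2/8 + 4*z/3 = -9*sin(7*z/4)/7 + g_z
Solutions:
 g(z) = C1 - 3*z^4/20 - 5*z^3/24 + 2*z^2/3 - 36*cos(7*z/4)/49


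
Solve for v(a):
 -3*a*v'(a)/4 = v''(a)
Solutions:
 v(a) = C1 + C2*erf(sqrt(6)*a/4)


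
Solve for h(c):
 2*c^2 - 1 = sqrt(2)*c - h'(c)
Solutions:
 h(c) = C1 - 2*c^3/3 + sqrt(2)*c^2/2 + c


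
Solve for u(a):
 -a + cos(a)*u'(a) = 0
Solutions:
 u(a) = C1 + Integral(a/cos(a), a)


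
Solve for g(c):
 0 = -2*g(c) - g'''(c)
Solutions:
 g(c) = C3*exp(-2^(1/3)*c) + (C1*sin(2^(1/3)*sqrt(3)*c/2) + C2*cos(2^(1/3)*sqrt(3)*c/2))*exp(2^(1/3)*c/2)


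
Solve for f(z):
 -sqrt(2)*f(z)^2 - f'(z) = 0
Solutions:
 f(z) = 1/(C1 + sqrt(2)*z)


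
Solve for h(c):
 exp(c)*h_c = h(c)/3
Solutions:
 h(c) = C1*exp(-exp(-c)/3)


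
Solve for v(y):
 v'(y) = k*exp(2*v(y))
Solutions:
 v(y) = log(-sqrt(-1/(C1 + k*y))) - log(2)/2
 v(y) = log(-1/(C1 + k*y))/2 - log(2)/2


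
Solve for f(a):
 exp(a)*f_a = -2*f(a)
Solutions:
 f(a) = C1*exp(2*exp(-a))


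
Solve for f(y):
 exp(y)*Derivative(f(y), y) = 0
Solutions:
 f(y) = C1


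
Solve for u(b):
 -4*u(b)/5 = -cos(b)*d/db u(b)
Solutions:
 u(b) = C1*(sin(b) + 1)^(2/5)/(sin(b) - 1)^(2/5)


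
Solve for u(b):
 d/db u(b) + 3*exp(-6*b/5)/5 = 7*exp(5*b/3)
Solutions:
 u(b) = C1 + 21*exp(5*b/3)/5 + exp(-6*b/5)/2


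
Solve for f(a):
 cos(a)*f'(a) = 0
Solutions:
 f(a) = C1


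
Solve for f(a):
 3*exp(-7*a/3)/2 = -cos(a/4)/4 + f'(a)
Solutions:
 f(a) = C1 + sin(a/4) - 9*exp(-7*a/3)/14


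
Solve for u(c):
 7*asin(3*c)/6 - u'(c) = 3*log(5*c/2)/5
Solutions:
 u(c) = C1 - 3*c*log(c)/5 + 7*c*asin(3*c)/6 - 3*c*log(5)/5 + 3*c*log(2)/5 + 3*c/5 + 7*sqrt(1 - 9*c^2)/18


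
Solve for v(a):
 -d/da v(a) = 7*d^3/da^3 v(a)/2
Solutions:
 v(a) = C1 + C2*sin(sqrt(14)*a/7) + C3*cos(sqrt(14)*a/7)


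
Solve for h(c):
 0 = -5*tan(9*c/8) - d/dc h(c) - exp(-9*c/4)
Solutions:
 h(c) = C1 - 20*log(tan(9*c/8)^2 + 1)/9 + 4*exp(-9*c/4)/9


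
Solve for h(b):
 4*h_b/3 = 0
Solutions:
 h(b) = C1


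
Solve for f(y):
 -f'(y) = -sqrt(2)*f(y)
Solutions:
 f(y) = C1*exp(sqrt(2)*y)


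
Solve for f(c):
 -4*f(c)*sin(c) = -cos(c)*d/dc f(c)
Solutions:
 f(c) = C1/cos(c)^4


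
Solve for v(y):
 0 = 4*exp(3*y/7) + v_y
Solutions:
 v(y) = C1 - 28*exp(3*y/7)/3


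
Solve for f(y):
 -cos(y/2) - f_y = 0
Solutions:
 f(y) = C1 - 2*sin(y/2)


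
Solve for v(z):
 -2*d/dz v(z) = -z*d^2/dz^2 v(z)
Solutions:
 v(z) = C1 + C2*z^3


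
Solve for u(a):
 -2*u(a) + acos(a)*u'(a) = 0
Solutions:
 u(a) = C1*exp(2*Integral(1/acos(a), a))


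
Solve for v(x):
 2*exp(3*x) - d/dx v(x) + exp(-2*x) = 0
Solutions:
 v(x) = C1 + 2*exp(3*x)/3 - exp(-2*x)/2


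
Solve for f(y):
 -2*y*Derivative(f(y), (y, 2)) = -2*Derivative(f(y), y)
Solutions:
 f(y) = C1 + C2*y^2


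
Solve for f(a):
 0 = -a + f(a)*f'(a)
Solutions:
 f(a) = -sqrt(C1 + a^2)
 f(a) = sqrt(C1 + a^2)


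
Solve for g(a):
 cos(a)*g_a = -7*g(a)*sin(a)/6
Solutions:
 g(a) = C1*cos(a)^(7/6)


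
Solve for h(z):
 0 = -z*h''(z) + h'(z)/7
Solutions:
 h(z) = C1 + C2*z^(8/7)


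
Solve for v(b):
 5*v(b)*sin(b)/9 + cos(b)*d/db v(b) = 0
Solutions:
 v(b) = C1*cos(b)^(5/9)


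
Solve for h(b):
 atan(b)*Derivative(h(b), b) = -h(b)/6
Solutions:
 h(b) = C1*exp(-Integral(1/atan(b), b)/6)


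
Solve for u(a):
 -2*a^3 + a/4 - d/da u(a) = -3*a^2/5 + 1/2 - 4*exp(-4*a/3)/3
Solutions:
 u(a) = C1 - a^4/2 + a^3/5 + a^2/8 - a/2 - 1/exp(a)^(4/3)


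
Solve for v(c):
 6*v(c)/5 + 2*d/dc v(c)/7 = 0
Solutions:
 v(c) = C1*exp(-21*c/5)


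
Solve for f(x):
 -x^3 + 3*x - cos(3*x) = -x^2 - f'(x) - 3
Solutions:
 f(x) = C1 + x^4/4 - x^3/3 - 3*x^2/2 - 3*x + sin(3*x)/3


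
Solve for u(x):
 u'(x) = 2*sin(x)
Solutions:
 u(x) = C1 - 2*cos(x)


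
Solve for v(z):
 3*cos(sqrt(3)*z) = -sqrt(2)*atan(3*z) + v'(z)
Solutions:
 v(z) = C1 + sqrt(2)*(z*atan(3*z) - log(9*z^2 + 1)/6) + sqrt(3)*sin(sqrt(3)*z)


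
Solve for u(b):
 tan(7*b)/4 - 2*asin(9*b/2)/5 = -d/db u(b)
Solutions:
 u(b) = C1 + 2*b*asin(9*b/2)/5 + 2*sqrt(4 - 81*b^2)/45 + log(cos(7*b))/28


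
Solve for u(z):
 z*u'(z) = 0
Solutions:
 u(z) = C1


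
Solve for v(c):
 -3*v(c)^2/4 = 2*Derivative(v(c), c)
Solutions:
 v(c) = 8/(C1 + 3*c)


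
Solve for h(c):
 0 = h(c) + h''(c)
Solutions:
 h(c) = C1*sin(c) + C2*cos(c)


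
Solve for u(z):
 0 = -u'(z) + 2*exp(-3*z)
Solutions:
 u(z) = C1 - 2*exp(-3*z)/3


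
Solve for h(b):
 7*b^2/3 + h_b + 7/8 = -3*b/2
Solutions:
 h(b) = C1 - 7*b^3/9 - 3*b^2/4 - 7*b/8


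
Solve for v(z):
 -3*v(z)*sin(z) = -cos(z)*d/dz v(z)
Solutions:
 v(z) = C1/cos(z)^3


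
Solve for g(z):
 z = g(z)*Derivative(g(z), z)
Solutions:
 g(z) = -sqrt(C1 + z^2)
 g(z) = sqrt(C1 + z^2)


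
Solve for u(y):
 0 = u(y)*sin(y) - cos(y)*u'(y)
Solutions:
 u(y) = C1/cos(y)


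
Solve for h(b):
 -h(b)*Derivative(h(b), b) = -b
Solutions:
 h(b) = -sqrt(C1 + b^2)
 h(b) = sqrt(C1 + b^2)


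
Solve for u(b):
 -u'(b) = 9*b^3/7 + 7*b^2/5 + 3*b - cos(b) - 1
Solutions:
 u(b) = C1 - 9*b^4/28 - 7*b^3/15 - 3*b^2/2 + b + sin(b)


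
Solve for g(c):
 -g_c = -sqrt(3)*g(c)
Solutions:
 g(c) = C1*exp(sqrt(3)*c)


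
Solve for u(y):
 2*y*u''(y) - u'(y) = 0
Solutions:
 u(y) = C1 + C2*y^(3/2)


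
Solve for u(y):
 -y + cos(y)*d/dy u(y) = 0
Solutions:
 u(y) = C1 + Integral(y/cos(y), y)


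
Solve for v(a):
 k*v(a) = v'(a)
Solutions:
 v(a) = C1*exp(a*k)


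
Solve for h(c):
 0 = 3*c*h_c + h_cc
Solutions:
 h(c) = C1 + C2*erf(sqrt(6)*c/2)


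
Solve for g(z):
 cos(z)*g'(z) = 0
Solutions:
 g(z) = C1


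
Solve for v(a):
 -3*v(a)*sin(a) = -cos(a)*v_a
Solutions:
 v(a) = C1/cos(a)^3


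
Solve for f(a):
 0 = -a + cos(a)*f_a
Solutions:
 f(a) = C1 + Integral(a/cos(a), a)


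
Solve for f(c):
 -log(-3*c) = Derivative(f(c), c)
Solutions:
 f(c) = C1 - c*log(-c) + c*(1 - log(3))


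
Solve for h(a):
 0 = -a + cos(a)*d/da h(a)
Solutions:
 h(a) = C1 + Integral(a/cos(a), a)


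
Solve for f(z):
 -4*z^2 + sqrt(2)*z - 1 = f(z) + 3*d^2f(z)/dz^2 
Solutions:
 f(z) = C1*sin(sqrt(3)*z/3) + C2*cos(sqrt(3)*z/3) - 4*z^2 + sqrt(2)*z + 23


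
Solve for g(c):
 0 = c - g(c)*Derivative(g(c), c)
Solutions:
 g(c) = -sqrt(C1 + c^2)
 g(c) = sqrt(C1 + c^2)


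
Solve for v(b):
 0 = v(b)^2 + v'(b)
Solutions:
 v(b) = 1/(C1 + b)


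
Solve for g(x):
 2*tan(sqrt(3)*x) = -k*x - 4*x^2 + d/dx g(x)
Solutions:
 g(x) = C1 + k*x^2/2 + 4*x^3/3 - 2*sqrt(3)*log(cos(sqrt(3)*x))/3
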